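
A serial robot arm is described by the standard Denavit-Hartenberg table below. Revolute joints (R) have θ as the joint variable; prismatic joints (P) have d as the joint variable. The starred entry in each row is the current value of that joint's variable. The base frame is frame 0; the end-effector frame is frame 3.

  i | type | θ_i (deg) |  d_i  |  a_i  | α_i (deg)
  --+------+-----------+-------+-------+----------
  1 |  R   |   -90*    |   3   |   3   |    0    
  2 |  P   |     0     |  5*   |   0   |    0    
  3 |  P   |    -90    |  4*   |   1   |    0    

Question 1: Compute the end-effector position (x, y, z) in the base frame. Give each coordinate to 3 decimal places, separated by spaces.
-1.000 -3.000 12.000

after link 1: o_1 = (0.0000, -3.0000, 3.0000)
after link 2: o_2 = (0.0000, -3.0000, 8.0000)
after link 3: o_3 = (-1.0000, -3.0000, 12.0000)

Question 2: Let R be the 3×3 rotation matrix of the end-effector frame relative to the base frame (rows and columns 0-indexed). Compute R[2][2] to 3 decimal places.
End-effector z-axis (col 2 of R) = (0.0000,0.0000,1.0000)
R[2][2] = 1.0000

1.000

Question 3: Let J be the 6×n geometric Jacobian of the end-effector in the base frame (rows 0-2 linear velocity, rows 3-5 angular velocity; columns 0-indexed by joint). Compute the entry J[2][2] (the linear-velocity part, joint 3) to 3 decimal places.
prismatic axis z_2 = (0.0000,0.0000,1.0000)
J_v[:, 2] = z_2; J_ω[:, 2] = (0,0,0)
entry J[2][2] = 1.0000

1.000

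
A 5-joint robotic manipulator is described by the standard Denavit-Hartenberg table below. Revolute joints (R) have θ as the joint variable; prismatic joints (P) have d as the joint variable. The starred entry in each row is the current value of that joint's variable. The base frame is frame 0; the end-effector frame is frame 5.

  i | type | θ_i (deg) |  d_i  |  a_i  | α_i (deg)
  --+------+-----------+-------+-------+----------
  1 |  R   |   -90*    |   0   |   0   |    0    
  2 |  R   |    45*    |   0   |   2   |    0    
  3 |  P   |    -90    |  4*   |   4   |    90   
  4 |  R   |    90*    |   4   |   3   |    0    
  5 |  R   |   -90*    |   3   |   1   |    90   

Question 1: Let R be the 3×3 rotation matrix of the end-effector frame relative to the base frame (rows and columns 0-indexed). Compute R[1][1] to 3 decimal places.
0.707

End-effector y-axis (col 1 of R) = (-0.7071,0.7071,0.0000)
R[1][1] = 0.7071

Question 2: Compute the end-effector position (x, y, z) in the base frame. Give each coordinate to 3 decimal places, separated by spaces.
-7.071 0.000 7.000

after link 1: o_1 = (0.0000, 0.0000, 0.0000)
after link 2: o_2 = (1.4142, -1.4142, 0.0000)
after link 3: o_3 = (-1.4142, -4.2426, 4.0000)
after link 4: o_4 = (-4.2426, -1.4142, 7.0000)
after link 5: o_5 = (-7.0711, 0.0000, 7.0000)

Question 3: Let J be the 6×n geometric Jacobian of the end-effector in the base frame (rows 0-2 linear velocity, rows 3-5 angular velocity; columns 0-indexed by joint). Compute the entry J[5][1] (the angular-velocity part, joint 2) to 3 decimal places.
axis z_1 = (0.0000,0.0000,1.0000); lever o_n−o_1 = (-7.0711,0.0000,7.0000)
cross product → J_v[:, 1] = (-0.0000,-7.0711,0.0000)
J_ω[:, 1] = z_1
entry J[5][1] = 1.0000

1.000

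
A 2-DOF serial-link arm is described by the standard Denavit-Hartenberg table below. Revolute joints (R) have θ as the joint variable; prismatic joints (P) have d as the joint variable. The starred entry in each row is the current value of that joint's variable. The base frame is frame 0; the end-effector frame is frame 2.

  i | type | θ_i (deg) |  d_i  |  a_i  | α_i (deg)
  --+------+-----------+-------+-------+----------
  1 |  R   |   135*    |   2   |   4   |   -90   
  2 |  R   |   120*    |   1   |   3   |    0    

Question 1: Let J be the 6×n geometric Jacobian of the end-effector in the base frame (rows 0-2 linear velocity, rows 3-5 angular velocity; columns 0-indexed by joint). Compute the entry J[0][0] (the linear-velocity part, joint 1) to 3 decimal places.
axis z_0 = ẑ; lever o_n−o_0 = (-2.4749,1.0607,-0.5981)
cross product → J_v[:, 0] = (-1.0607,-2.4749,0.0000)
J_ω[:, 0] = z_0
entry J[0][0] = -1.0607

-1.061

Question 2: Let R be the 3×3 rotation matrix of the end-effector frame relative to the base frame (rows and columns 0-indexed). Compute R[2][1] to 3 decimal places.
End-effector y-axis (col 1 of R) = (0.6124,-0.6124,0.5000)
R[2][1] = 0.5000

0.500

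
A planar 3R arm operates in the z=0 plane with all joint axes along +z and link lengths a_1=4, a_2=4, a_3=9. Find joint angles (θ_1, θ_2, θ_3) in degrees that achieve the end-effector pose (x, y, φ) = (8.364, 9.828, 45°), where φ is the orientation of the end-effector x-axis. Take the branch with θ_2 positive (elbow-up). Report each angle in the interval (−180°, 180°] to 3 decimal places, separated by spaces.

-0.001 120.001 -74.999

wrist centre = target − a_3·(cos φ, sin φ) = (2.0000, 3.4640)
cos θ_2 = (15.9997−4²−4²)/(2·4·4) = -0.5000; θ_2 = 120.0006° (elbow-up)
β = atan2(3.4640,2.0000) = 59.9991°; ψ = atan2(3.4641,2.0000) = 60.0003°
θ_1 = β − ψ = -0.0012°
θ_3 = φ − θ_1 − θ_2 = -74.9994° (wrapped to (-180°,180°])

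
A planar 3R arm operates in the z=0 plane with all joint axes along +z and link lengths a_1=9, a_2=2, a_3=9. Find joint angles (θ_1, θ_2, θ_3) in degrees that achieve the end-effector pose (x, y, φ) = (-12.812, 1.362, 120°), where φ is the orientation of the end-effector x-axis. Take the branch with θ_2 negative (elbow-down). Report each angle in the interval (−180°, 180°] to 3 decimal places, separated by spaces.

wrist centre = target − a_3·(cos φ, sin φ) = (-8.3120, -6.4322)
cos θ_2 = (110.4629−9²−2²)/(2·9·2) = 0.7073; θ_2 = -44.9841° (elbow-down)
β = atan2(-6.4322,-8.3120) = -142.2656°; ψ = atan2(-1.4138,10.4146) = -7.7309°
θ_1 = β − ψ = -134.5347°
θ_3 = φ − θ_1 − θ_2 = -60.4812° (wrapped to (-180°,180°])

-134.535 -44.984 -60.481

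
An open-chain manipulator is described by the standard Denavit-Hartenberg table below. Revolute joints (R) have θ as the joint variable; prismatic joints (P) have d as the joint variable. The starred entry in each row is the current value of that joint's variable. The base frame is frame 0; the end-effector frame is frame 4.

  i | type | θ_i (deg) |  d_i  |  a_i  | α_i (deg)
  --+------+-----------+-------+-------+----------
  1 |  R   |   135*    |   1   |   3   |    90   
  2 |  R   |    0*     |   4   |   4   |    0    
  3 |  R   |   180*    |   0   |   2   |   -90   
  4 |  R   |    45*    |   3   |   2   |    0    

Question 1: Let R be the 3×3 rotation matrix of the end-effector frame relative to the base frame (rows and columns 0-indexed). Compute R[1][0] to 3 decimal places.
End-effector x-axis (col 0 of R) = (0.0000,-1.0000,0.0000)
R[1][0] = -1.0000

-1.000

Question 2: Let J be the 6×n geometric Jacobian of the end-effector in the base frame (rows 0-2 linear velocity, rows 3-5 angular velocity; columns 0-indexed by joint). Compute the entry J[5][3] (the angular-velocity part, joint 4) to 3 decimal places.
axis z_3 = (0.0000,-0.0000,-1.0000); lever o_n−o_3 = (0.0000,-2.0000,-3.0000)
cross product → J_v[:, 3] = (-2.0000,-0.0000,-0.0000)
J_ω[:, 3] = z_3
entry J[5][3] = -1.0000

-1.000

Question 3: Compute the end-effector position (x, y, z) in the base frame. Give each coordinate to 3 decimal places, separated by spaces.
after link 1: o_1 = (-2.1213, 2.1213, 1.0000)
after link 2: o_2 = (-2.1213, 7.7782, 1.0000)
after link 3: o_3 = (-0.7071, 6.3640, 1.0000)
after link 4: o_4 = (-0.7071, 4.3640, -2.0000)

-0.707 4.364 -2.000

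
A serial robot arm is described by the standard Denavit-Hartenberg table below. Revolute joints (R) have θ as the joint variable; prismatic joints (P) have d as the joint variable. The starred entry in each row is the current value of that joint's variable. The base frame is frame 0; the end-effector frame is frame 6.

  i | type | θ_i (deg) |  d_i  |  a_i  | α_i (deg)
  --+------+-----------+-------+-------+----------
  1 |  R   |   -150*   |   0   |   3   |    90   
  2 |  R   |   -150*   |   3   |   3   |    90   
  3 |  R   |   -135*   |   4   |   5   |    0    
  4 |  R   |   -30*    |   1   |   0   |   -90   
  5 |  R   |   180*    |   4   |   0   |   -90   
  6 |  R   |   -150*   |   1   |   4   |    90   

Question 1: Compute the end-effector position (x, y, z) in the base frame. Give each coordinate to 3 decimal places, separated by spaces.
1.867 -7.268 6.360

after link 1: o_1 = (-2.5981, -1.5000, 0.0000)
after link 2: o_2 = (-1.8481, 2.3971, -1.5000)
after link 3: o_3 = (-0.9999, -1.1957, 3.7319)
after link 4: o_4 = (-0.5669, -0.9457, 4.5979)
after link 5: o_5 = (2.1414, -3.8435, 4.0803)
after link 6: o_6 = (1.8673, -7.2677, 6.3605)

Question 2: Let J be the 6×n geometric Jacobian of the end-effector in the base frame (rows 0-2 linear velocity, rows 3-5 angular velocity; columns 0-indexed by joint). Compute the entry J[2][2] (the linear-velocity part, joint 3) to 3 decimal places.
-5.114

axis z_2 = (0.4330,0.2500,0.8660); lever o_n−o_2 = (3.7154,-9.6648,7.8605)
cross product → J_v[:, 2] = (10.3351,-0.1861,-5.1138)
J_ω[:, 2] = z_2
entry J[2][2] = -5.1138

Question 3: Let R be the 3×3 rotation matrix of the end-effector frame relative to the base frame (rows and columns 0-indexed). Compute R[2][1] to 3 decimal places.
End-effector y-axis (col 1 of R) = (0.4330,0.2500,0.8660)
R[2][1] = 0.8660

0.866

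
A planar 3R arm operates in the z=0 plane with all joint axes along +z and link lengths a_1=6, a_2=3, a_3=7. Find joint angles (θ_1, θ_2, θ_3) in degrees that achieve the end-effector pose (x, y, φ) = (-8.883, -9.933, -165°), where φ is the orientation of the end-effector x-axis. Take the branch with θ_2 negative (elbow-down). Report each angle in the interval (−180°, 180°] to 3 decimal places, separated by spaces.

-90.001 -45.000 -29.999

wrist centre = target − a_3·(cos φ, sin φ) = (-2.1215, -8.1213)
cos θ_2 = (70.4558−6²−3²)/(2·6·3) = 0.7071; θ_2 = -45.0001° (elbow-down)
β = atan2(-8.1213,-2.1215) = -104.6402°; ψ = atan2(-2.1213,8.1213) = -14.6388°
θ_1 = β − ψ = -90.0014°
θ_3 = φ − θ_1 − θ_2 = -29.9986° (wrapped to (-180°,180°])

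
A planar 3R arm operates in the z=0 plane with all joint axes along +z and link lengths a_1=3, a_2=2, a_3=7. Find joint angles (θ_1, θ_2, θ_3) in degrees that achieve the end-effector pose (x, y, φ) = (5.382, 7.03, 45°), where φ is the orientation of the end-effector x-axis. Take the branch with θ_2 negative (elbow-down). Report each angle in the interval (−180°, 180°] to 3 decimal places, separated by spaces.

wrist centre = target − a_3·(cos φ, sin φ) = (0.4323, 2.0803)
cos θ_2 = (4.5143−3²−2²)/(2·3·2) = -0.7071; θ_2 = -135.0029° (elbow-down)
β = atan2(2.0803,0.4323) = 78.2616°; ψ = atan2(-1.4141,1.5857) = -41.7266°
θ_1 = β − ψ = 119.9882°
θ_3 = φ − θ_1 − θ_2 = 60.0146° (wrapped to (-180°,180°])

119.988 -135.003 60.015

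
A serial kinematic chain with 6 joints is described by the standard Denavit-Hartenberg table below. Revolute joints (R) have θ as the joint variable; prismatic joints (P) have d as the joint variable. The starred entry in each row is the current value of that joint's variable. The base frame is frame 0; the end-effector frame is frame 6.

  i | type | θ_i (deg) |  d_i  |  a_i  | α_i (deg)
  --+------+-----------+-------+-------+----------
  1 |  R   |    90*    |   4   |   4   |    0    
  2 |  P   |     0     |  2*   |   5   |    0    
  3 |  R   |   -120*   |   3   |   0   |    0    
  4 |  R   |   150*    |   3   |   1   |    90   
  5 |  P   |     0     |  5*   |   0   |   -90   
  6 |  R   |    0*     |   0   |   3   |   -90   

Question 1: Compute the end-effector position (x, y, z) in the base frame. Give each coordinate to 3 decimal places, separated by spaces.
after link 1: o_1 = (0.0000, 4.0000, 4.0000)
after link 2: o_2 = (0.0000, 9.0000, 6.0000)
after link 3: o_3 = (0.0000, 9.0000, 9.0000)
after link 4: o_4 = (-0.5000, 9.8660, 12.0000)
after link 5: o_5 = (3.8301, 12.3660, 12.0000)
after link 6: o_6 = (2.3301, 14.9641, 12.0000)

2.330 14.964 12.000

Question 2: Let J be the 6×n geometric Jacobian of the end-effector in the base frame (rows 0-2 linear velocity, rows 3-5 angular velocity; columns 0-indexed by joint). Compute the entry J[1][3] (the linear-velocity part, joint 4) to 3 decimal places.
axis z_3 = (0.0000,0.0000,1.0000); lever o_n−o_3 = (2.3301,5.9641,3.0000)
cross product → J_v[:, 3] = (-5.9641,2.3301,0.0000)
J_ω[:, 3] = z_3
entry J[1][3] = 2.3301

2.330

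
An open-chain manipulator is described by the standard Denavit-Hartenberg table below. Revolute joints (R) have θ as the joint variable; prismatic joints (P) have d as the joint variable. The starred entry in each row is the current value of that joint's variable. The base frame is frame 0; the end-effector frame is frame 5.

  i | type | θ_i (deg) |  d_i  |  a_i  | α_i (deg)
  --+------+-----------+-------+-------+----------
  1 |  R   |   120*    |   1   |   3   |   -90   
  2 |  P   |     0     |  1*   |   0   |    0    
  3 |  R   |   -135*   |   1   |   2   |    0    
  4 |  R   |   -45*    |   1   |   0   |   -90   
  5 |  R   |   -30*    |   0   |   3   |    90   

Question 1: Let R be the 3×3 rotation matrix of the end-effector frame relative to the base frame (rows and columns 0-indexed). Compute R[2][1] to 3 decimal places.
End-effector y-axis (col 1 of R) = (0.0000,0.0000,1.0000)
R[2][1] = 1.0000

1.000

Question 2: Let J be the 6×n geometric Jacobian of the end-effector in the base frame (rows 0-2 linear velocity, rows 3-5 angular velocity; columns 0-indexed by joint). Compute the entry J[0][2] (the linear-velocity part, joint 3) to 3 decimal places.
-0.707

axis z_2 = (-0.8660,-0.5000,0.0000); lever o_n−o_2 = (-1.0249,-5.2247,1.4142)
cross product → J_v[:, 2] = (-0.7071,1.2247,4.0123)
J_ω[:, 2] = z_2
entry J[0][2] = -0.7071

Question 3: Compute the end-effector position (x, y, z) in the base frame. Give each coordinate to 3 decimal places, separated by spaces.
after link 1: o_1 = (-1.5000, 2.5981, 1.0000)
after link 2: o_2 = (-2.3660, 2.0981, 1.0000)
after link 3: o_3 = (-2.5249, 0.3733, 2.4142)
after link 4: o_4 = (-3.3910, -0.1267, 2.4142)
after link 5: o_5 = (-3.3910, -3.1267, 2.4142)

-3.391 -3.127 2.414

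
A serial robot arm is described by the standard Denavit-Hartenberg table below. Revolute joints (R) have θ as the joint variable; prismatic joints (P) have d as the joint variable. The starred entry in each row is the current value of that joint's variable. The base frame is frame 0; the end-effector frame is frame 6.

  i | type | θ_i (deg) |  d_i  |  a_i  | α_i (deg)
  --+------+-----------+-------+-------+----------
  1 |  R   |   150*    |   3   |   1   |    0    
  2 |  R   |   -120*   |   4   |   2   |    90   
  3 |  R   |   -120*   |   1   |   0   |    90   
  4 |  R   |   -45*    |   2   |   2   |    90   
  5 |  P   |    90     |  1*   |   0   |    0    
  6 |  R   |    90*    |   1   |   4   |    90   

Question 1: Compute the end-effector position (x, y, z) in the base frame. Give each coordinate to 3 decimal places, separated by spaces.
1.091 0.475 10.449

after link 1: o_1 = (-0.8660, 0.5000, 3.0000)
after link 2: o_2 = (0.8660, 1.5000, 7.0000)
after link 3: o_3 = (1.3660, 0.6340, 7.0000)
after link 4: o_4 = (-1.4535, 0.6391, 6.7753)
after link 5: o_5 = (-1.5008, 1.4283, 7.3876)
after link 6: o_6 = (1.0908, 0.4751, 10.4495)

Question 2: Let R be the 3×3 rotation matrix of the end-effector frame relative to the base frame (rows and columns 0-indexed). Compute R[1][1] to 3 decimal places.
End-effector y-axis (col 1 of R) = (-0.0474,0.7891,0.6124)
R[1][1] = 0.7891

0.789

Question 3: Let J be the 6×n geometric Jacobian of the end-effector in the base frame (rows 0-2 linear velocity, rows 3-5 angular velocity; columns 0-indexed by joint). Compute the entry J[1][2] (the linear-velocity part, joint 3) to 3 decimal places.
axis z_2 = (0.5000,-0.8660,0.0000); lever o_n−o_2 = (0.2247,-1.0249,3.4495)
cross product → J_v[:, 2] = (-2.9873,-1.7247,-0.3178)
J_ω[:, 2] = z_2
entry J[1][2] = -1.7247

-1.725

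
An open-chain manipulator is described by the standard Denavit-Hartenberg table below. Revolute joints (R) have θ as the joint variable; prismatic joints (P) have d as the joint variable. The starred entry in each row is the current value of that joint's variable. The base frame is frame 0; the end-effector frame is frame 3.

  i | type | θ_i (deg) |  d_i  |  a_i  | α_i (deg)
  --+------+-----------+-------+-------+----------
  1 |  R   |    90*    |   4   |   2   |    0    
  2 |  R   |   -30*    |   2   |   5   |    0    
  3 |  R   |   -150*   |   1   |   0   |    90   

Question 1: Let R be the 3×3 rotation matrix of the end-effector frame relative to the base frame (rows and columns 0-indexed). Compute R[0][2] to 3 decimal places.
End-effector z-axis (col 2 of R) = (-1.0000,0.0000,0.0000)
R[0][2] = -1.0000

-1.000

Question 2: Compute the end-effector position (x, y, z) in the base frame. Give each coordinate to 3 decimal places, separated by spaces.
after link 1: o_1 = (0.0000, 2.0000, 4.0000)
after link 2: o_2 = (2.5000, 6.3301, 6.0000)
after link 3: o_3 = (2.5000, 6.3301, 7.0000)

2.500 6.330 7.000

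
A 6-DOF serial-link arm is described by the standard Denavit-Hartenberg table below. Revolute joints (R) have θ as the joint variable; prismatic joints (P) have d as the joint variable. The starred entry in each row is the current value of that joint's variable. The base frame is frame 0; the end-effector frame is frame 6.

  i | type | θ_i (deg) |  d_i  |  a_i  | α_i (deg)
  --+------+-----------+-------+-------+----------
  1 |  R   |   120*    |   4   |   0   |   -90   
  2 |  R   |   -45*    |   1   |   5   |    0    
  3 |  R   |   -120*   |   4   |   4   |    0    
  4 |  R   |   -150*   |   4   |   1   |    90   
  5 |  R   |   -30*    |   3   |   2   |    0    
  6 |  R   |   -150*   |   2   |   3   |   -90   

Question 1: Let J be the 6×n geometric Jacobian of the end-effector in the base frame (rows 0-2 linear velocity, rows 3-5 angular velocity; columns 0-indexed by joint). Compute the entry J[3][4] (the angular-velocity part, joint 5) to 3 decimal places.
axis z_4 = (-0.3536,0.6124,0.7071); lever o_n−o_4 = (-0.4535,2.7854,4.4321)
cross product → J_v[:, 4] = (0.7445,1.2463,-0.7071)
J_ω[:, 4] = z_4
entry J[3][4] = -0.3536

-0.354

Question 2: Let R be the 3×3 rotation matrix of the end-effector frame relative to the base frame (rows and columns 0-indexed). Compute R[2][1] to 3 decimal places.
-0.707

End-effector y-axis (col 1 of R) = (0.3536,-0.6124,-0.7071)
R[2][1] = -0.7071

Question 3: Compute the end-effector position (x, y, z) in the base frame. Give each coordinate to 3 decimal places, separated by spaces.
-8.437 -1.386 12.296

after link 1: o_1 = (0.0000, 0.0000, 4.0000)
after link 2: o_2 = (-2.6338, 2.5619, 7.5355)
after link 3: o_3 = (-4.1660, -2.7842, 8.5708)
after link 4: o_4 = (-7.9837, -4.1718, 7.8637)
after link 5: o_5 = (-8.7907, -0.7741, 8.7603)
after link 6: o_6 = (-8.4372, -1.3864, 12.2958)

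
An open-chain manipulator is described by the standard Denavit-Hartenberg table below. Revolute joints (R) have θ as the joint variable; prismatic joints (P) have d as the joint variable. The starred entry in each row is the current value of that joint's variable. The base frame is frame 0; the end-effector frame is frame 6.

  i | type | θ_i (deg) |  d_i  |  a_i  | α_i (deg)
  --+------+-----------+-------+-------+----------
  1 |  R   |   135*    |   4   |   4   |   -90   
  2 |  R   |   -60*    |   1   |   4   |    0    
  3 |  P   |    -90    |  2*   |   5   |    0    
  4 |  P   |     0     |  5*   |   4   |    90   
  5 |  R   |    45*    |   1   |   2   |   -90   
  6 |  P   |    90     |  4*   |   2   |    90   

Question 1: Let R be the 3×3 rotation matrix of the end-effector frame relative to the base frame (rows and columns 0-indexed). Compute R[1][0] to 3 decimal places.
0.354

End-effector x-axis (col 0 of R) = (-0.3536,0.3536,0.8660)
R[1][0] = 0.3536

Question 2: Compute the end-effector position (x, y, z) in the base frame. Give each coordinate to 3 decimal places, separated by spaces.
-8.608 -8.706 12.123

after link 1: o_1 = (-2.8284, 2.8284, 4.0000)
after link 2: o_2 = (-4.9497, 3.5355, 7.4641)
after link 3: o_3 = (-3.3021, -0.9405, 9.9641)
after link 4: o_4 = (-4.3881, -6.9256, 11.9641)
after link 5: o_5 = (-4.1686, -9.1451, 11.8052)
after link 6: o_6 = (-8.6077, -8.7060, 12.1230)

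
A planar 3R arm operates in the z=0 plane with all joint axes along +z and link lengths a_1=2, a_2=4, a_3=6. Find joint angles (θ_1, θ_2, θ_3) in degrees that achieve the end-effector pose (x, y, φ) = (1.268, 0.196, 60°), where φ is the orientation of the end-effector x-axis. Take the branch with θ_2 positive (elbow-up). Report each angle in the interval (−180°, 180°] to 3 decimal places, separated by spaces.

wrist centre = target − a_3·(cos φ, sin φ) = (-1.7320, -5.0002)
cos θ_2 = (28.0013−2²−4²)/(2·2·4) = 0.5001; θ_2 = 59.9944° (elbow-up)
β = atan2(-5.0002,-1.7320) = -109.1055°; ψ = atan2(3.4639,4.0003) = 40.8894°
θ_1 = β − ψ = -149.9950°
θ_3 = φ − θ_1 − θ_2 = 150.0005° (wrapped to (-180°,180°])

-149.995 59.994 150.001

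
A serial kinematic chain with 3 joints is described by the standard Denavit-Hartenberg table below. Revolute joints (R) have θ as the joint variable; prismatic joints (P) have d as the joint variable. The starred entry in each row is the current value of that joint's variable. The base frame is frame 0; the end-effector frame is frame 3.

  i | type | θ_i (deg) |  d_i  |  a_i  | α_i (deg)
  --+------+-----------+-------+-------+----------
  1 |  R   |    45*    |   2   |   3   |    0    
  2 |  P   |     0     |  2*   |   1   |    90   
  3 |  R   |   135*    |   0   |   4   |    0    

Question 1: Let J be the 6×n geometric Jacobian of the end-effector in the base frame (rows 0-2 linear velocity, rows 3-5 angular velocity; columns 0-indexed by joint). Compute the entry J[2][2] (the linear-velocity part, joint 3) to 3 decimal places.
-2.828

axis z_2 = (0.7071,-0.7071,0.0000); lever o_n−o_2 = (-2.0000,-2.0000,2.8284)
cross product → J_v[:, 2] = (-2.0000,-2.0000,-2.8284)
J_ω[:, 2] = z_2
entry J[2][2] = -2.8284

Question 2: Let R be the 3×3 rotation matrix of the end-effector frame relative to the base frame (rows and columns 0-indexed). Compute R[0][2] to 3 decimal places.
0.707

End-effector z-axis (col 2 of R) = (0.7071,-0.7071,0.0000)
R[0][2] = 0.7071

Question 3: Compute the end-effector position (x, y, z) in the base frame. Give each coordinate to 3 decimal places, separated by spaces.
after link 1: o_1 = (2.1213, 2.1213, 2.0000)
after link 2: o_2 = (2.8284, 2.8284, 4.0000)
after link 3: o_3 = (0.8284, 0.8284, 6.8284)

0.828 0.828 6.828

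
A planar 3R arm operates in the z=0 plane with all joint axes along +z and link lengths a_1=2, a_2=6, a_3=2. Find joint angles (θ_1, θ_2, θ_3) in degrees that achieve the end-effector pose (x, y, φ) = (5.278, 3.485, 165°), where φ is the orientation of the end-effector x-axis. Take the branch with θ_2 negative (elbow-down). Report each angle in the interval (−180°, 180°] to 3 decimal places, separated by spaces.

wrist centre = target − a_3·(cos φ, sin φ) = (7.2099, 2.9674)
cos θ_2 = (60.7872−2²−6²)/(2·2·6) = 0.8661; θ_2 = -29.9876° (elbow-down)
β = atan2(2.9674,7.2099) = 22.3706°; ψ = atan2(-2.9989,7.1968) = -22.6213°
θ_1 = β − ψ = 44.9919°
θ_3 = φ − θ_1 − θ_2 = 149.9957° (wrapped to (-180°,180°])

44.992 -29.988 149.996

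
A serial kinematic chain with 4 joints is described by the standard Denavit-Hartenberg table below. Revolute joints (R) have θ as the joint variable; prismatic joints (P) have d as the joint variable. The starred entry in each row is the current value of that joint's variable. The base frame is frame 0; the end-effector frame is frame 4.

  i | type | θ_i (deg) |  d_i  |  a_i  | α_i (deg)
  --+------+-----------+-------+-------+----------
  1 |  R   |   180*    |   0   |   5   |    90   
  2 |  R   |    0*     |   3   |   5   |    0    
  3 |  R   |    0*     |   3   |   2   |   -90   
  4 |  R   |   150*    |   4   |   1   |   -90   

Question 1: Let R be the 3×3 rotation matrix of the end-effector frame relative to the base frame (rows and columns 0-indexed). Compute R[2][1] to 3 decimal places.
-1.000

End-effector y-axis (col 1 of R) = (0.0000,0.0000,-1.0000)
R[2][1] = -1.0000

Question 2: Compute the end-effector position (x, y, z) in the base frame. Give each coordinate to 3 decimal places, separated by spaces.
-11.134 5.500 4.000

after link 1: o_1 = (-5.0000, 0.0000, 0.0000)
after link 2: o_2 = (-10.0000, 3.0000, 0.0000)
after link 3: o_3 = (-12.0000, 6.0000, 0.0000)
after link 4: o_4 = (-11.1340, 5.5000, 4.0000)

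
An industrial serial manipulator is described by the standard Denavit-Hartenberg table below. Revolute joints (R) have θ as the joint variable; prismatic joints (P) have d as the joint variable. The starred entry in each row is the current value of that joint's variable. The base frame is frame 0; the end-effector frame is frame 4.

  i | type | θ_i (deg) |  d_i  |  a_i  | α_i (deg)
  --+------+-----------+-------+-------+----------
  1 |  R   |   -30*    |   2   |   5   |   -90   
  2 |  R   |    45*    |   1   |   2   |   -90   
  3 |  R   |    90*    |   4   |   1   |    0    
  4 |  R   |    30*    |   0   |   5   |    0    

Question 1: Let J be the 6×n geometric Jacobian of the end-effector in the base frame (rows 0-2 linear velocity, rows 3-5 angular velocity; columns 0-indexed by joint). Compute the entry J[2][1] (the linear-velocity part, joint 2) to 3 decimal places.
3.182

axis z_1 = (0.5000,0.8660,0.0000); lever o_n−o_1 = (-4.9207,-2.1590,-2.4749)
cross product → J_v[:, 1] = (-2.1433,1.2374,3.1820)
J_ω[:, 1] = z_1
entry J[2][1] = 3.1820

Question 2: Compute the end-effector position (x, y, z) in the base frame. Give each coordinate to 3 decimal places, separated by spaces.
after link 1: o_1 = (4.3301, -2.5000, 2.0000)
after link 2: o_2 = (6.0549, -2.3411, 0.5858)
after link 3: o_3 = (3.1054, -1.7929, -2.2426)
after link 4: o_4 = (-0.5906, -4.6590, -0.4749)

-0.591 -4.659 -0.475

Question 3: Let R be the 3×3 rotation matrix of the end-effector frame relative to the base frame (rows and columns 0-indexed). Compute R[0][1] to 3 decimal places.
-0.280

End-effector y-axis (col 1 of R) = (-0.2803,0.7392,0.6124)
R[0][1] = -0.2803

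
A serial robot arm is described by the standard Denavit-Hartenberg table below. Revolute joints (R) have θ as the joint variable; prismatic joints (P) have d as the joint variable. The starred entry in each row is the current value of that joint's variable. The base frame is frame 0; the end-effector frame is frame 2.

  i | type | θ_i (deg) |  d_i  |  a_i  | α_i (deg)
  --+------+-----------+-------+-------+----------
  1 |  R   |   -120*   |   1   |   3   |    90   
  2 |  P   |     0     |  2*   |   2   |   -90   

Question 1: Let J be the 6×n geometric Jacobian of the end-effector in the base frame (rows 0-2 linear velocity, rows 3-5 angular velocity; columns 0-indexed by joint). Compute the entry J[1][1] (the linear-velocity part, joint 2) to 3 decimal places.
prismatic axis z_1 = (-0.8660,0.5000,0.0000)
J_v[:, 1] = z_1; J_ω[:, 1] = (0,0,0)
entry J[1][1] = 0.5000

0.500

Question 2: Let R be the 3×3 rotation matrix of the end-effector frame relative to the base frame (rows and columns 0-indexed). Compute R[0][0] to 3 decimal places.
End-effector x-axis (col 0 of R) = (-0.5000,-0.8660,0.0000)
R[0][0] = -0.5000

-0.500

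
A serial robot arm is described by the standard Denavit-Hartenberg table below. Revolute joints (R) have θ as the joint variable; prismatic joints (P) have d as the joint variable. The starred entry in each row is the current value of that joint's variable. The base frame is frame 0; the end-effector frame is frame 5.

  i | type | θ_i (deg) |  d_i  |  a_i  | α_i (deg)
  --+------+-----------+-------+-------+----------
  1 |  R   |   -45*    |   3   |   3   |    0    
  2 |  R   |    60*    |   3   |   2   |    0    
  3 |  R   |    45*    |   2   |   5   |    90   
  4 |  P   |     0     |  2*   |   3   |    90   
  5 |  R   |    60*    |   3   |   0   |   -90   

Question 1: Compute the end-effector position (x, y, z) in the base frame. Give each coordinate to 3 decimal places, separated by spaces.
9.785 4.325 5.000

after link 1: o_1 = (2.1213, -2.1213, 3.0000)
after link 2: o_2 = (4.0532, -1.6037, 6.0000)
after link 3: o_3 = (6.5532, 2.7264, 8.0000)
after link 4: o_4 = (9.7852, 4.3245, 8.0000)
after link 5: o_5 = (9.7852, 4.3245, 5.0000)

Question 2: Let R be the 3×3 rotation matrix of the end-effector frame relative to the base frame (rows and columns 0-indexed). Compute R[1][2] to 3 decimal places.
End-effector z-axis (col 2 of R) = (0.0000,-1.0000,0.0000)
R[1][2] = -1.0000

-1.000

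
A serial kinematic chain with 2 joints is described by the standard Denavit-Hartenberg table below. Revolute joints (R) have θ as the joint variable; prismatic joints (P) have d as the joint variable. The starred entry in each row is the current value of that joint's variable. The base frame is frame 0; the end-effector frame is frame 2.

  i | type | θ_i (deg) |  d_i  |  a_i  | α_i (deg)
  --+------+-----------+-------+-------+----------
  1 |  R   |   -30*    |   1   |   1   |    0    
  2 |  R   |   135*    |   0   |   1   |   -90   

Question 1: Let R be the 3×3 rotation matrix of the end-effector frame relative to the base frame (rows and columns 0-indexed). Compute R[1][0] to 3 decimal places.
End-effector x-axis (col 0 of R) = (-0.2588,0.9659,0.0000)
R[1][0] = 0.9659

0.966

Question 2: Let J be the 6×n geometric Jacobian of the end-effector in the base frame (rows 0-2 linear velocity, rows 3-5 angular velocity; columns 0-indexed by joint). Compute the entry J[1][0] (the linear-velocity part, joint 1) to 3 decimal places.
axis z_0 = ẑ; lever o_n−o_0 = (0.6072,0.4659,1.0000)
cross product → J_v[:, 0] = (-0.4659,0.6072,0.0000)
J_ω[:, 0] = z_0
entry J[1][0] = 0.6072

0.607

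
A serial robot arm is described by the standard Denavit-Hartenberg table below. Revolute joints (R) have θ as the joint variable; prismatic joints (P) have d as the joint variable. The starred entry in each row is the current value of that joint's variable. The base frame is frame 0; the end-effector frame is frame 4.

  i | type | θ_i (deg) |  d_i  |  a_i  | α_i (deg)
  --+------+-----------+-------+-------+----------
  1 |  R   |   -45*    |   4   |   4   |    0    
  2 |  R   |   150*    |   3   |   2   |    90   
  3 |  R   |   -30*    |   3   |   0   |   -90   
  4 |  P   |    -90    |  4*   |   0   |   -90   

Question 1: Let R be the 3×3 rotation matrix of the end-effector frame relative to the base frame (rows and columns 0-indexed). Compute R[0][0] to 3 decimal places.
0.966

End-effector x-axis (col 0 of R) = (0.9659,0.2588,-0.0000)
R[0][0] = 0.9659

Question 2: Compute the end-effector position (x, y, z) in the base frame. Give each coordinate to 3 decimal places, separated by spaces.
4.691 1.812 10.464

after link 1: o_1 = (2.8284, -2.8284, 4.0000)
after link 2: o_2 = (2.3108, -0.8966, 7.0000)
after link 3: o_3 = (5.2086, -0.1201, 7.0000)
after link 4: o_4 = (4.6909, 1.8117, 10.4641)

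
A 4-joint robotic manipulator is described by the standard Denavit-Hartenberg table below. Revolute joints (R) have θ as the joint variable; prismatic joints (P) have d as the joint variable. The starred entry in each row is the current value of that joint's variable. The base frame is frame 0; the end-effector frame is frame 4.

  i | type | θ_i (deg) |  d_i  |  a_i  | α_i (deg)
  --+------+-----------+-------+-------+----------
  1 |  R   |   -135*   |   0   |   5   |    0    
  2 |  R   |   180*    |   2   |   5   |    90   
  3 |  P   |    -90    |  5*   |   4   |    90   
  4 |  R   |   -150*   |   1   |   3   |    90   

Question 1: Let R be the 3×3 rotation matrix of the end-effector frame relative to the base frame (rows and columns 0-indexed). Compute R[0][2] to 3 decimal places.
0.612

End-effector z-axis (col 2 of R) = (0.6124,-0.6124,0.5000)
R[0][2] = 0.6124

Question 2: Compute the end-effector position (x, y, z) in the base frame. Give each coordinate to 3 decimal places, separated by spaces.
after link 1: o_1 = (-3.5355, -3.5355, 0.0000)
after link 2: o_2 = (0.0000, -0.0000, 2.0000)
after link 3: o_3 = (3.5355, -3.5355, -2.0000)
after link 4: o_4 = (1.7678, -3.1820, 0.5981)

1.768 -3.182 0.598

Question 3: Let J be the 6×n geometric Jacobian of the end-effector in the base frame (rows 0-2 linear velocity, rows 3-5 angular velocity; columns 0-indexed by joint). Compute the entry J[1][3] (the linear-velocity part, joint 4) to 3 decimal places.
1.837

axis z_3 = (-0.7071,-0.7071,-0.0000); lever o_n−o_3 = (-1.7678,0.3536,2.5981)
cross product → J_v[:, 3] = (-1.8371,1.8371,-1.5000)
J_ω[:, 3] = z_3
entry J[1][3] = 1.8371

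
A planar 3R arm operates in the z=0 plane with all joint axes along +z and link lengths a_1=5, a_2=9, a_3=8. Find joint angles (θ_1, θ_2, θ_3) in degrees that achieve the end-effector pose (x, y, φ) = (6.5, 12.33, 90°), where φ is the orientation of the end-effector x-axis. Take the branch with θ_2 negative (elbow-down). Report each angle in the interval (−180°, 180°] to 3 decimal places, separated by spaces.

120.000 -120.001 90.001

wrist centre = target − a_3·(cos φ, sin φ) = (6.5000, 4.3300)
cos θ_2 = (60.9989−5²−9²)/(2·5·9) = -0.5000; θ_2 = -120.0008° (elbow-down)
β = atan2(4.3300,6.5000) = 33.6697°; ψ = atan2(-7.7942,0.4999) = -86.3303°
θ_1 = β − ψ = 120.0000°
θ_3 = φ − θ_1 − θ_2 = 90.0008° (wrapped to (-180°,180°])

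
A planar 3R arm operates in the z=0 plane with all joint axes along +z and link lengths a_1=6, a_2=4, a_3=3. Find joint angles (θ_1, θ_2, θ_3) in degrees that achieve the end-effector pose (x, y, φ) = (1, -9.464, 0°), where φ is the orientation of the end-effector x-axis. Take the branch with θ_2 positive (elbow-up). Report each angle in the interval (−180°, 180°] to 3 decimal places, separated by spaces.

wrist centre = target − a_3·(cos φ, sin φ) = (-2.0000, -9.4640)
cos θ_2 = (93.5673−6²−4²)/(2·6·4) = 0.8660; θ_2 = 30.0046° (elbow-up)
β = atan2(-9.4640,-2.0000) = -101.9326°; ψ = atan2(2.0003,9.4639) = 11.9343°
θ_1 = β − ψ = -113.8669°
θ_3 = φ − θ_1 − θ_2 = 83.8623° (wrapped to (-180°,180°])

-113.867 30.005 83.862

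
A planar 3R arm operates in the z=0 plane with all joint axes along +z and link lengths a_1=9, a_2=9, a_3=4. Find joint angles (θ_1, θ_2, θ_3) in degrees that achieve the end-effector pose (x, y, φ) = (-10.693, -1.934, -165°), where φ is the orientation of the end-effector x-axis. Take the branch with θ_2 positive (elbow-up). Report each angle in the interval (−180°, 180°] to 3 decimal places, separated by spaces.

wrist centre = target − a_3·(cos φ, sin φ) = (-6.8293, -0.8987)
cos θ_2 = (47.4470−9²−9²)/(2·9·9) = -0.7071; θ_2 = 135.0009° (elbow-up)
β = atan2(-0.8987,-6.8293) = -172.5031°; ψ = atan2(6.3639,2.6359) = 67.5004°
θ_1 = β − ψ = -240.0035°
θ_3 = φ − θ_1 − θ_2 = -59.9974° (wrapped to (-180°,180°])

119.997 135.001 -59.997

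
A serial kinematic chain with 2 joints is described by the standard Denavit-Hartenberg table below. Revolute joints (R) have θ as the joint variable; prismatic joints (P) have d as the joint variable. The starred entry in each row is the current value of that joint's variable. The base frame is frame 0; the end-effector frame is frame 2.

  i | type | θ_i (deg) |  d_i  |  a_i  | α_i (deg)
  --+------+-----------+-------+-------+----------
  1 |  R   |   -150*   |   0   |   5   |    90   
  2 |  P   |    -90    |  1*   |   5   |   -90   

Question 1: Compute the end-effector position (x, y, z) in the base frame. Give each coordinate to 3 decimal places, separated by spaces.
-4.830 -1.634 -5.000

after link 1: o_1 = (-4.3301, -2.5000, 0.0000)
after link 2: o_2 = (-4.8301, -1.6340, -5.0000)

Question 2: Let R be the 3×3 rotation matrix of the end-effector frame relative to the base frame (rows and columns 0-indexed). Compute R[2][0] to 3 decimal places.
-1.000

End-effector x-axis (col 0 of R) = (-0.0000,0.0000,-1.0000)
R[2][0] = -1.0000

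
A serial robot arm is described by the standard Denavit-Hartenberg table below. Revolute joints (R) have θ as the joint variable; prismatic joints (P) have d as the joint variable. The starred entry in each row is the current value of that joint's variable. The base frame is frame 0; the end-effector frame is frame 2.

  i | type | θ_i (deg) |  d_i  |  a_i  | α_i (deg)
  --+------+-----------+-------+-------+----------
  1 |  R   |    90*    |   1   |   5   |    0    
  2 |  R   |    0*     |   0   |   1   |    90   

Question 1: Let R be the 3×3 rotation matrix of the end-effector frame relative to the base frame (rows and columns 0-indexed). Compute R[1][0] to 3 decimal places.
End-effector x-axis (col 0 of R) = (0.0000,1.0000,0.0000)
R[1][0] = 1.0000

1.000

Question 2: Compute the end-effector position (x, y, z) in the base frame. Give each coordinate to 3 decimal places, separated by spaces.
0.000 6.000 1.000

after link 1: o_1 = (0.0000, 5.0000, 1.0000)
after link 2: o_2 = (0.0000, 6.0000, 1.0000)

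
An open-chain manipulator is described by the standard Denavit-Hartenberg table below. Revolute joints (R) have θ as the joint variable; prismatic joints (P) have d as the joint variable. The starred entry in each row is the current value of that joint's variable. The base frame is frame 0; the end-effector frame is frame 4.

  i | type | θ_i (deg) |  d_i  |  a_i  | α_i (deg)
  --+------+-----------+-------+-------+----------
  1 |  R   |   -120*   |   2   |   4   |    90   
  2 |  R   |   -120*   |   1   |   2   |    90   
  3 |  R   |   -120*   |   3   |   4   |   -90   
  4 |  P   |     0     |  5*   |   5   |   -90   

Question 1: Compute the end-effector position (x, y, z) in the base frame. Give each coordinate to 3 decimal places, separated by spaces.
7.806 -5.069 1.915

after link 1: o_1 = (-2.0000, -3.4641, 2.0000)
after link 2: o_2 = (-2.3660, -2.0981, 0.2679)
after link 3: o_3 = (1.4330, -2.4462, 3.5000)
after link 4: o_4 = (7.8056, -5.0687, 1.9151)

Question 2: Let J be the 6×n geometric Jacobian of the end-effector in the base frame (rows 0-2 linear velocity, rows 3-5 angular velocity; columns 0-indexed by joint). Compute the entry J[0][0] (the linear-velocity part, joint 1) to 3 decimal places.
5.069

axis z_0 = ẑ; lever o_n−o_0 = (7.8056,-5.0687,1.9151)
cross product → J_v[:, 0] = (5.0687,7.8056,-0.0000)
J_ω[:, 0] = z_0
entry J[0][0] = 5.0687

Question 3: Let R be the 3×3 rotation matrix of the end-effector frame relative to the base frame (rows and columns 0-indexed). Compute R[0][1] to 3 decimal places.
-0.650

End-effector y-axis (col 1 of R) = (-0.6495,-0.1250,0.7500)
R[0][1] = -0.6495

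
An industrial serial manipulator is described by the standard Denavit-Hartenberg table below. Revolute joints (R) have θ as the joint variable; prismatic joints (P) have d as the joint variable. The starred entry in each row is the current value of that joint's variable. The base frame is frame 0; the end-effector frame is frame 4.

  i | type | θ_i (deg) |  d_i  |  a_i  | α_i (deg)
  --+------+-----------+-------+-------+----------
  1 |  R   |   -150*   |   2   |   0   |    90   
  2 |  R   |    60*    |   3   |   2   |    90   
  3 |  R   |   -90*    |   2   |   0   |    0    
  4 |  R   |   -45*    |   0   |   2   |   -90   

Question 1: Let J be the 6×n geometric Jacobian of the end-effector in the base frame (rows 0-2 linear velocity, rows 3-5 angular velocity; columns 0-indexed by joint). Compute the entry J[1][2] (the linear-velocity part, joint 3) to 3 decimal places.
-1.578

axis z_2 = (-0.7500,-0.4330,-0.5000); lever o_n−o_2 = (-0.1805,-1.7372,-2.2247)
cross product → J_v[:, 2] = (0.0947,-1.5783,1.2247)
J_ω[:, 2] = z_2
entry J[1][2] = -1.5783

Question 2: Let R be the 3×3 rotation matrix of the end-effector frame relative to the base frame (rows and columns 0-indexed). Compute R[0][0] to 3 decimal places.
0.660

End-effector x-axis (col 0 of R) = (0.6597,-0.4356,-0.6124)
R[0][0] = 0.6597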